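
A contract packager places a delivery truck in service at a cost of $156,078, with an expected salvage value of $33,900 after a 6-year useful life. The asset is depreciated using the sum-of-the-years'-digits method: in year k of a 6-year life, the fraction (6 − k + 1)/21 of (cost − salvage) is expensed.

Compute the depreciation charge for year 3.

Depreciable base = $156,078 − $33,900 = $122,178.
Sum of the years' digits = 6+5+4+3+2+1 = 21.
Year 1: $122,178 × 6/21 = $34,908. Book value $121,170.
Year 2: $122,178 × 5/21 = $29,090. Book value $92,080.
Year 3: $122,178 × 4/21 = $23,272. Book value $68,808.

$23,272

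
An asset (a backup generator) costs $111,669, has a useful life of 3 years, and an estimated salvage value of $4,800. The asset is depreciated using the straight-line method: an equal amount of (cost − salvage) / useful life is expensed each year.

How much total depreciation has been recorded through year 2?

$71,246

Depreciable base = $111,669 − $4,800 = $106,869.
Annual expense = $106,869 / 3 = $35,623.
End of year 1: book value $76,046.
End of year 2: book value $40,423.
Accumulated through year 2 = $111,669 − $40,423 = $71,246.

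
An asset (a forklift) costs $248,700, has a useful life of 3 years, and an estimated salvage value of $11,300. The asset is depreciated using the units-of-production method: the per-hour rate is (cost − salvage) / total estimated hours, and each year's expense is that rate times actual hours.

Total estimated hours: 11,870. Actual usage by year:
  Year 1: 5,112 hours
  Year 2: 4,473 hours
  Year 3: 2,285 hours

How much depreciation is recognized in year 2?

$89,460

Depreciable base = $248,700 − $11,300 = $237,400.
Rate = $237,400 / 11,870 hours = $20 per hour.
Year 1: 5,112 × $20 = $102,240. Book value $146,460.
Year 2: 4,473 × $20 = $89,460. Book value $57,000.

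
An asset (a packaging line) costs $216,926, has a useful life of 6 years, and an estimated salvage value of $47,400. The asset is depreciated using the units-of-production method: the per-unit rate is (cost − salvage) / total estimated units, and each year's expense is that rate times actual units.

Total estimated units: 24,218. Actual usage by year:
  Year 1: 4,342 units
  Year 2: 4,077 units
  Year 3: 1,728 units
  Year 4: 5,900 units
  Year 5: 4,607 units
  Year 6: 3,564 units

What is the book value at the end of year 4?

Depreciable base = $216,926 − $47,400 = $169,526.
Rate = $169,526 / 24,218 units = $7 per unit.
Year 1: 4,342 × $7 = $30,394. Book value $186,532.
Year 2: 4,077 × $7 = $28,539. Book value $157,993.
Year 3: 1,728 × $7 = $12,096. Book value $145,897.
Year 4: 5,900 × $7 = $41,300. Book value $104,597.

$104,597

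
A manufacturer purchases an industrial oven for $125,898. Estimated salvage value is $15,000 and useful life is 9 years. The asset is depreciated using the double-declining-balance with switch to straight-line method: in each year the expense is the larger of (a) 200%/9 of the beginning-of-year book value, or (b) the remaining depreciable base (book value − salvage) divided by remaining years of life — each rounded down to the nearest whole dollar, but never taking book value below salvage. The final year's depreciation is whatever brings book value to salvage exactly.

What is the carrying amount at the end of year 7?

$21,679

Depreciable base = $125,898 − $15,000 = $110,898.
Year 1: DB = ⌊$125,898 × 200%/9⌋ = $27,977; SL = ⌊$110,898/9⌋ = $12,322 → take DB $27,977. Book value $97,921.
Year 2: DB = ⌊$97,921 × 200%/9⌋ = $21,760; SL = ⌊$82,921/8⌋ = $10,365 → take DB $21,760. Book value $76,161.
Year 3: DB = ⌊$76,161 × 200%/9⌋ = $16,924; SL = ⌊$61,161/7⌋ = $8,737 → take DB $16,924. Book value $59,237.
Year 4: DB = ⌊$59,237 × 200%/9⌋ = $13,163; SL = ⌊$44,237/6⌋ = $7,372 → take DB $13,163. Book value $46,074.
Year 5: DB = ⌊$46,074 × 200%/9⌋ = $10,238; SL = ⌊$31,074/5⌋ = $6,214 → take DB $10,238. Book value $35,836.
Year 6: DB = ⌊$35,836 × 200%/9⌋ = $7,963; SL = ⌊$20,836/4⌋ = $5,209 → take DB $7,963. Book value $27,873.
Year 7: DB = ⌊$27,873 × 200%/9⌋ = $6,194; SL = ⌊$12,873/3⌋ = $4,291 → take DB $6,194. Book value $21,679.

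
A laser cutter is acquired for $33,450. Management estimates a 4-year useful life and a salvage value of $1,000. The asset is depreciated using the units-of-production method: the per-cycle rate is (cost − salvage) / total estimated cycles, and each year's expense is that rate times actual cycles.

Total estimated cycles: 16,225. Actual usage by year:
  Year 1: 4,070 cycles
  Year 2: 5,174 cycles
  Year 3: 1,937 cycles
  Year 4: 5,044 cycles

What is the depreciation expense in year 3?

$3,874

Depreciable base = $33,450 − $1,000 = $32,450.
Rate = $32,450 / 16,225 cycles = $2 per cycle.
Year 1: 4,070 × $2 = $8,140. Book value $25,310.
Year 2: 5,174 × $2 = $10,348. Book value $14,962.
Year 3: 1,937 × $2 = $3,874. Book value $11,088.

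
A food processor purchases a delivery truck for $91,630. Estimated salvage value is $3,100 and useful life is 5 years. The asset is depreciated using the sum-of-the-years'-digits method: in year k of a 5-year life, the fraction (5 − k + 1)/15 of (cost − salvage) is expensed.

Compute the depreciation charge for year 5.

$5,902

Depreciable base = $91,630 − $3,100 = $88,530.
Sum of the years' digits = 5+4+3+2+1 = 15.
Year 1: $88,530 × 5/15 = $29,510. Book value $62,120.
Year 2: $88,530 × 4/15 = $23,608. Book value $38,512.
Year 3: $88,530 × 3/15 = $17,706. Book value $20,806.
Year 4: $88,530 × 2/15 = $11,804. Book value $9,002.
Year 5: $88,530 × 1/15 = $5,902. Book value $3,100.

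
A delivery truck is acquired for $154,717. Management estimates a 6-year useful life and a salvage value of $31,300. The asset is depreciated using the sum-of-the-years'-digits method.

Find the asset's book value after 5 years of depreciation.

Depreciable base = $154,717 − $31,300 = $123,417.
Sum of the years' digits = 6+5+4+3+2+1 = 21.
Year 1: $123,417 × 6/21 = $35,262. Book value $119,455.
Year 2: $123,417 × 5/21 = $29,385. Book value $90,070.
Year 3: $123,417 × 4/21 = $23,508. Book value $66,562.
Year 4: $123,417 × 3/21 = $17,631. Book value $48,931.
Year 5: $123,417 × 2/21 = $11,754. Book value $37,177.

$37,177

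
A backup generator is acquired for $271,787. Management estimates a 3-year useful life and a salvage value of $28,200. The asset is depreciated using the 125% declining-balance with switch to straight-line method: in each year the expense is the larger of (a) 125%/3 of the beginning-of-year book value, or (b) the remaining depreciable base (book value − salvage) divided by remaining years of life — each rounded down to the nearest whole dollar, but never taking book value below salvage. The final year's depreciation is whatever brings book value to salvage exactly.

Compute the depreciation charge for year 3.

Depreciable base = $271,787 − $28,200 = $243,587.
Year 1: DB = ⌊$271,787 × 125%/3⌋ = $113,244; SL = ⌊$243,587/3⌋ = $81,195 → take DB $113,244. Book value $158,543.
Year 2: DB = ⌊$158,543 × 125%/3⌋ = $66,059; SL = ⌊$130,343/2⌋ = $65,171 → take DB $66,059. Book value $92,484.
Year 3 (final): $92,484 − $28,200 = $64,284. Book value $28,200.

$64,284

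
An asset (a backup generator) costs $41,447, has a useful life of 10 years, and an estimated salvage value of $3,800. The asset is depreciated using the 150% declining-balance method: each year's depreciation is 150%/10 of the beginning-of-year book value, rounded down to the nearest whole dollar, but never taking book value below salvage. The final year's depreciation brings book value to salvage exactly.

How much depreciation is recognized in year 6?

Depreciable base = $41,447 − $3,800 = $37,647.
Year 1: ⌊$41,447 × 150%/10⌋ = $6,217. Book value $35,230.
Year 2: ⌊$35,230 × 150%/10⌋ = $5,284. Book value $29,946.
Year 3: ⌊$29,946 × 150%/10⌋ = $4,491. Book value $25,455.
Year 4: ⌊$25,455 × 150%/10⌋ = $3,818. Book value $21,637.
Year 5: ⌊$21,637 × 150%/10⌋ = $3,245. Book value $18,392.
Year 6: ⌊$18,392 × 150%/10⌋ = $2,758. Book value $15,634.

$2,758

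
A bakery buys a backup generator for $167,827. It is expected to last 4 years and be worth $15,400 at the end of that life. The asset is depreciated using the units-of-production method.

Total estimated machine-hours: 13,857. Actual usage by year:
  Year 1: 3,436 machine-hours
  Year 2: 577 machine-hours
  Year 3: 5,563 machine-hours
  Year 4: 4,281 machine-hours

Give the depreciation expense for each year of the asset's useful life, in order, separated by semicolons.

$37,796; $6,347; $61,193; $47,091

Depreciable base = $167,827 − $15,400 = $152,427.
Rate = $152,427 / 13,857 machine-hours = $11 per machine-hour.
Year 1: 3,436 × $11 = $37,796. Book value $130,031.
Year 2: 577 × $11 = $6,347. Book value $123,684.
Year 3: 5,563 × $11 = $61,193. Book value $62,491.
Year 4: 4,281 × $11 = $47,091. Book value $15,400.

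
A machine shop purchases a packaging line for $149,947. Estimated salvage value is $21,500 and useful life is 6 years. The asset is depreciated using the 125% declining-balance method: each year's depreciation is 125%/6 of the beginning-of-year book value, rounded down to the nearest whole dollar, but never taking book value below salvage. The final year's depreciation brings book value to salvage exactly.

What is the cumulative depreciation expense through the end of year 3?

$75,547

Depreciable base = $149,947 − $21,500 = $128,447.
Year 1: ⌊$149,947 × 125%/6⌋ = $31,238. Book value $118,709.
Year 2: ⌊$118,709 × 125%/6⌋ = $24,731. Book value $93,978.
Year 3: ⌊$93,978 × 125%/6⌋ = $19,578. Book value $74,400.
Accumulated through year 3 = $149,947 − $74,400 = $75,547.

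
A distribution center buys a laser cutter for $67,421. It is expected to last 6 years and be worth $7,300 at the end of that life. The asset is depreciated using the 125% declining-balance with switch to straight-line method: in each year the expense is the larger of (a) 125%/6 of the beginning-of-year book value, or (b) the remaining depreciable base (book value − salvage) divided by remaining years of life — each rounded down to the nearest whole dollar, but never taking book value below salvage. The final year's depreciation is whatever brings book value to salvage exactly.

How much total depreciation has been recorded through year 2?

Depreciable base = $67,421 − $7,300 = $60,121.
Year 1: DB = ⌊$67,421 × 125%/6⌋ = $14,046; SL = ⌊$60,121/6⌋ = $10,020 → take DB $14,046. Book value $53,375.
Year 2: DB = ⌊$53,375 × 125%/6⌋ = $11,119; SL = ⌊$46,075/5⌋ = $9,215 → take DB $11,119. Book value $42,256.
Accumulated through year 2 = $67,421 − $42,256 = $25,165.

$25,165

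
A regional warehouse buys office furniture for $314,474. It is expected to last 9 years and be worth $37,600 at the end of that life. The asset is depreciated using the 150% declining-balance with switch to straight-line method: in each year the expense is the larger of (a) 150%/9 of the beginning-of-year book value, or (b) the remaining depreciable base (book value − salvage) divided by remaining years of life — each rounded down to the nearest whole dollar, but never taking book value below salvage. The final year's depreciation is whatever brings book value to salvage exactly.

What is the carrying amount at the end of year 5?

$126,381

Depreciable base = $314,474 − $37,600 = $276,874.
Year 1: DB = ⌊$314,474 × 150%/9⌋ = $52,412; SL = ⌊$276,874/9⌋ = $30,763 → take DB $52,412. Book value $262,062.
Year 2: DB = ⌊$262,062 × 150%/9⌋ = $43,677; SL = ⌊$224,462/8⌋ = $28,057 → take DB $43,677. Book value $218,385.
Year 3: DB = ⌊$218,385 × 150%/9⌋ = $36,397; SL = ⌊$180,785/7⌋ = $25,826 → take DB $36,397. Book value $181,988.
Year 4: DB = ⌊$181,988 × 150%/9⌋ = $30,331; SL = ⌊$144,388/6⌋ = $24,064 → take DB $30,331. Book value $151,657.
Year 5: DB = ⌊$151,657 × 150%/9⌋ = $25,276; SL = ⌊$114,057/5⌋ = $22,811 → take DB $25,276. Book value $126,381.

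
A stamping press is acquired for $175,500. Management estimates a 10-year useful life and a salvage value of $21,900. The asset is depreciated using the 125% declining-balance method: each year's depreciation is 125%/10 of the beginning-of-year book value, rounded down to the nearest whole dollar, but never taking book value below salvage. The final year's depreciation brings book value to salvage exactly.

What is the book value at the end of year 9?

$52,767

Depreciable base = $175,500 − $21,900 = $153,600.
Year 1: ⌊$175,500 × 125%/10⌋ = $21,937. Book value $153,563.
Year 2: ⌊$153,563 × 125%/10⌋ = $19,195. Book value $134,368.
Year 3: ⌊$134,368 × 125%/10⌋ = $16,796. Book value $117,572.
Year 4: ⌊$117,572 × 125%/10⌋ = $14,696. Book value $102,876.
Year 5: ⌊$102,876 × 125%/10⌋ = $12,859. Book value $90,017.
Year 6: ⌊$90,017 × 125%/10⌋ = $11,252. Book value $78,765.
Year 7: ⌊$78,765 × 125%/10⌋ = $9,845. Book value $68,920.
Year 8: ⌊$68,920 × 125%/10⌋ = $8,615. Book value $60,305.
Year 9: ⌊$60,305 × 125%/10⌋ = $7,538. Book value $52,767.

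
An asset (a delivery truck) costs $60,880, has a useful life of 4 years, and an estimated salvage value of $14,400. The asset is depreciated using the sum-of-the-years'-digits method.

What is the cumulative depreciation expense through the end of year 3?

$41,832

Depreciable base = $60,880 − $14,400 = $46,480.
Sum of the years' digits = 4+3+2+1 = 10.
Year 1: $46,480 × 4/10 = $18,592. Book value $42,288.
Year 2: $46,480 × 3/10 = $13,944. Book value $28,344.
Year 3: $46,480 × 2/10 = $9,296. Book value $19,048.
Accumulated through year 3 = $60,880 − $19,048 = $41,832.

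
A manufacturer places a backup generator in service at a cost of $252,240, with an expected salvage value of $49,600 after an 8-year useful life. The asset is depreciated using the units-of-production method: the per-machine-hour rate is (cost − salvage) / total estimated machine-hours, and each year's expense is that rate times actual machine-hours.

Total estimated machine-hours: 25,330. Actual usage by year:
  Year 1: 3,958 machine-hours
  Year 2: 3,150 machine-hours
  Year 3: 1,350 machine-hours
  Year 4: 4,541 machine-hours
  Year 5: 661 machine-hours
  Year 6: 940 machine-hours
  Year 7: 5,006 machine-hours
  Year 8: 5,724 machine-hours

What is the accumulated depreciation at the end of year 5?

Depreciable base = $252,240 − $49,600 = $202,640.
Rate = $202,640 / 25,330 machine-hours = $8 per machine-hour.
Year 1: 3,958 × $8 = $31,664. Book value $220,576.
Year 2: 3,150 × $8 = $25,200. Book value $195,376.
Year 3: 1,350 × $8 = $10,800. Book value $184,576.
Year 4: 4,541 × $8 = $36,328. Book value $148,248.
Year 5: 661 × $8 = $5,288. Book value $142,960.
Accumulated through year 5 = $252,240 − $142,960 = $109,280.

$109,280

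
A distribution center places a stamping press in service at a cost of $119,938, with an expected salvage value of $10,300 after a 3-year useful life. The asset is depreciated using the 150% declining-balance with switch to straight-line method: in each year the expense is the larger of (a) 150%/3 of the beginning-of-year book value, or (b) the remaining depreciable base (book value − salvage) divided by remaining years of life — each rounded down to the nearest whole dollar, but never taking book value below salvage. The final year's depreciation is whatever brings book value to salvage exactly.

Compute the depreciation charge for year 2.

$29,984

Depreciable base = $119,938 − $10,300 = $109,638.
Year 1: DB = ⌊$119,938 × 150%/3⌋ = $59,969; SL = ⌊$109,638/3⌋ = $36,546 → take DB $59,969. Book value $59,969.
Year 2: DB = ⌊$59,969 × 150%/3⌋ = $29,984; SL = ⌊$49,669/2⌋ = $24,834 → take DB $29,984. Book value $29,985.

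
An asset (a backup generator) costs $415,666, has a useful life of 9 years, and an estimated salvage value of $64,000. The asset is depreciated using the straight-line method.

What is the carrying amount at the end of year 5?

Depreciable base = $415,666 − $64,000 = $351,666.
Annual expense = $351,666 / 9 = $39,074.
End of year 1: book value $376,592.
End of year 2: book value $337,518.
End of year 3: book value $298,444.
End of year 4: book value $259,370.
End of year 5: book value $220,296.

$220,296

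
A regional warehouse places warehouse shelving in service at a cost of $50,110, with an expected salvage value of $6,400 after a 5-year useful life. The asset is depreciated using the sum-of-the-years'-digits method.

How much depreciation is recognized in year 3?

Depreciable base = $50,110 − $6,400 = $43,710.
Sum of the years' digits = 5+4+3+2+1 = 15.
Year 1: $43,710 × 5/15 = $14,570. Book value $35,540.
Year 2: $43,710 × 4/15 = $11,656. Book value $23,884.
Year 3: $43,710 × 3/15 = $8,742. Book value $15,142.

$8,742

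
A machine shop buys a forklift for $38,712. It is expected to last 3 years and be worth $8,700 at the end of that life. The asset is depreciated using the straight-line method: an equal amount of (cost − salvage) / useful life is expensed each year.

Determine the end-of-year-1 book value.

$28,708

Depreciable base = $38,712 − $8,700 = $30,012.
Annual expense = $30,012 / 3 = $10,004.
End of year 1: book value $28,708.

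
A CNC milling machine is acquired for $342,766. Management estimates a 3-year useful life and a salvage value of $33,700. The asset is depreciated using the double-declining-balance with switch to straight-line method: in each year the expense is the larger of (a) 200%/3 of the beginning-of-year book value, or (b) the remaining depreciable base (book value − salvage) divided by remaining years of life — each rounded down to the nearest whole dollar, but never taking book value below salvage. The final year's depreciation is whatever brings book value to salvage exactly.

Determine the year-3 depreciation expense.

Depreciable base = $342,766 − $33,700 = $309,066.
Year 1: DB = ⌊$342,766 × 200%/3⌋ = $228,510; SL = ⌊$309,066/3⌋ = $103,022 → take DB $228,510. Book value $114,256.
Year 2: DB = ⌊$114,256 × 200%/3⌋ = $76,170; SL = ⌊$80,556/2⌋ = $40,278 → take DB $76,170. Book value $38,086.
Year 3 (final): $38,086 − $33,700 = $4,386. Book value $33,700.

$4,386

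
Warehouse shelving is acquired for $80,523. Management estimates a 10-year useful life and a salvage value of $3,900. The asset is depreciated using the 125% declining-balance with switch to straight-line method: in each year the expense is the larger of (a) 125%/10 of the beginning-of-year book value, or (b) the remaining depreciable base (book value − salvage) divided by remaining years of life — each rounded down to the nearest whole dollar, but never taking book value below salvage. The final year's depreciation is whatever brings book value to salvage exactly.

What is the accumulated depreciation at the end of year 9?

$69,473

Depreciable base = $80,523 − $3,900 = $76,623.
Year 1: DB = ⌊$80,523 × 125%/10⌋ = $10,065; SL = ⌊$76,623/10⌋ = $7,662 → take DB $10,065. Book value $70,458.
Year 2: DB = ⌊$70,458 × 125%/10⌋ = $8,807; SL = ⌊$66,558/9⌋ = $7,395 → take DB $8,807. Book value $61,651.
Year 3: DB = ⌊$61,651 × 125%/10⌋ = $7,706; SL = ⌊$57,751/8⌋ = $7,218 → take DB $7,706. Book value $53,945.
Year 4: DB = ⌊$53,945 × 125%/10⌋ = $6,743; SL = ⌊$50,045/7⌋ = $7,149 → take SL $7,149. Book value $46,796.
Year 5: DB = ⌊$46,796 × 125%/10⌋ = $5,849; SL = ⌊$42,896/6⌋ = $7,149 → take SL $7,149. Book value $39,647.
Year 6: DB = ⌊$39,647 × 125%/10⌋ = $4,955; SL = ⌊$35,747/5⌋ = $7,149 → take SL $7,149. Book value $32,498.
Year 7: DB = ⌊$32,498 × 125%/10⌋ = $4,062; SL = ⌊$28,598/4⌋ = $7,149 → take SL $7,149. Book value $25,349.
Year 8: DB = ⌊$25,349 × 125%/10⌋ = $3,168; SL = ⌊$21,449/3⌋ = $7,149 → take SL $7,149. Book value $18,200.
Year 9: DB = ⌊$18,200 × 125%/10⌋ = $2,275; SL = ⌊$14,300/2⌋ = $7,150 → take SL $7,150. Book value $11,050.
Accumulated through year 9 = $80,523 − $11,050 = $69,473.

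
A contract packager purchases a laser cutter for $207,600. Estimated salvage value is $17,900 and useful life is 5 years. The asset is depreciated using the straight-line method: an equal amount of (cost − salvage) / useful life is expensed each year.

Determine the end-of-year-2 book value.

$131,720

Depreciable base = $207,600 − $17,900 = $189,700.
Annual expense = $189,700 / 5 = $37,940.
End of year 1: book value $169,660.
End of year 2: book value $131,720.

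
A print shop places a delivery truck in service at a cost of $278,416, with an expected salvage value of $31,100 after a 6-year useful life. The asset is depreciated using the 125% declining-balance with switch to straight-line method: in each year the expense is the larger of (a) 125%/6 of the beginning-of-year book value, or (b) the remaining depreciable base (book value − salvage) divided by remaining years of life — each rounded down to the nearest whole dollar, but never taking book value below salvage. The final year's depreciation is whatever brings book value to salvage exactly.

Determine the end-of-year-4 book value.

Depreciable base = $278,416 − $31,100 = $247,316.
Year 1: DB = ⌊$278,416 × 125%/6⌋ = $58,003; SL = ⌊$247,316/6⌋ = $41,219 → take DB $58,003. Book value $220,413.
Year 2: DB = ⌊$220,413 × 125%/6⌋ = $45,919; SL = ⌊$189,313/5⌋ = $37,862 → take DB $45,919. Book value $174,494.
Year 3: DB = ⌊$174,494 × 125%/6⌋ = $36,352; SL = ⌊$143,394/4⌋ = $35,848 → take DB $36,352. Book value $138,142.
Year 4: DB = ⌊$138,142 × 125%/6⌋ = $28,779; SL = ⌊$107,042/3⌋ = $35,680 → take SL $35,680. Book value $102,462.

$102,462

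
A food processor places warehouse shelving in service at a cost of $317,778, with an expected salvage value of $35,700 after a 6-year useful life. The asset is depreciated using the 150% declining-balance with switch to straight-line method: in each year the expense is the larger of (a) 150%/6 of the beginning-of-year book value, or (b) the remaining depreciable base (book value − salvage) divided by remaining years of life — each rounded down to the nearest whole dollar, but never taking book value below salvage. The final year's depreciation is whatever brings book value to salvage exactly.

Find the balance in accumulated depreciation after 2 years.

Depreciable base = $317,778 − $35,700 = $282,078.
Year 1: DB = ⌊$317,778 × 150%/6⌋ = $79,444; SL = ⌊$282,078/6⌋ = $47,013 → take DB $79,444. Book value $238,334.
Year 2: DB = ⌊$238,334 × 150%/6⌋ = $59,583; SL = ⌊$202,634/5⌋ = $40,526 → take DB $59,583. Book value $178,751.
Accumulated through year 2 = $317,778 − $178,751 = $139,027.

$139,027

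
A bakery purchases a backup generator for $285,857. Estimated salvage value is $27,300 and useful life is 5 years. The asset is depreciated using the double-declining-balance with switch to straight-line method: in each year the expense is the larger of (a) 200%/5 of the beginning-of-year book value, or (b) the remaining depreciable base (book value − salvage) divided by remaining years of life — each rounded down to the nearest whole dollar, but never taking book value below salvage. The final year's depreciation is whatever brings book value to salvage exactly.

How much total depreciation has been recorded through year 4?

Depreciable base = $285,857 − $27,300 = $258,557.
Year 1: DB = ⌊$285,857 × 200%/5⌋ = $114,342; SL = ⌊$258,557/5⌋ = $51,711 → take DB $114,342. Book value $171,515.
Year 2: DB = ⌊$171,515 × 200%/5⌋ = $68,606; SL = ⌊$144,215/4⌋ = $36,053 → take DB $68,606. Book value $102,909.
Year 3: DB = ⌊$102,909 × 200%/5⌋ = $41,163; SL = ⌊$75,609/3⌋ = $25,203 → take DB $41,163. Book value $61,746.
Year 4: DB = ⌊$61,746 × 200%/5⌋ = $24,698; SL = ⌊$34,446/2⌋ = $17,223 → take DB $24,698. Book value $37,048.
Accumulated through year 4 = $285,857 − $37,048 = $248,809.

$248,809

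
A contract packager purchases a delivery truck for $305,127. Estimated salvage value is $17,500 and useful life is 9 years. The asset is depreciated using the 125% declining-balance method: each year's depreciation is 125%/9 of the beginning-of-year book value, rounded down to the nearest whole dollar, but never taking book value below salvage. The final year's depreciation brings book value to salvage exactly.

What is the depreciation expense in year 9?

Depreciable base = $305,127 − $17,500 = $287,627.
Year 1: ⌊$305,127 × 125%/9⌋ = $42,378. Book value $262,749.
Year 2: ⌊$262,749 × 125%/9⌋ = $36,492. Book value $226,257.
Year 3: ⌊$226,257 × 125%/9⌋ = $31,424. Book value $194,833.
Year 4: ⌊$194,833 × 125%/9⌋ = $27,060. Book value $167,773.
Year 5: ⌊$167,773 × 125%/9⌋ = $23,301. Book value $144,472.
Year 6: ⌊$144,472 × 125%/9⌋ = $20,065. Book value $124,407.
Year 7: ⌊$124,407 × 125%/9⌋ = $17,278. Book value $107,129.
Year 8: ⌊$107,129 × 125%/9⌋ = $14,879. Book value $92,250.
Year 9 (final): $92,250 − $17,500 = $74,750. Book value $17,500.

$74,750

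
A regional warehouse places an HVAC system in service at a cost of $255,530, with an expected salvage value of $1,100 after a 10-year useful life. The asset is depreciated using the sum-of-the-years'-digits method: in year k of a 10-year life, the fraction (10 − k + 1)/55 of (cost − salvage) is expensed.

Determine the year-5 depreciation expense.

$27,756

Depreciable base = $255,530 − $1,100 = $254,430.
Sum of the years' digits = 10+9+8+7+6+5+4+3+2+1 = 55.
Year 1: $254,430 × 10/55 = $46,260. Book value $209,270.
Year 2: $254,430 × 9/55 = $41,634. Book value $167,636.
Year 3: $254,430 × 8/55 = $37,008. Book value $130,628.
Year 4: $254,430 × 7/55 = $32,382. Book value $98,246.
Year 5: $254,430 × 6/55 = $27,756. Book value $70,490.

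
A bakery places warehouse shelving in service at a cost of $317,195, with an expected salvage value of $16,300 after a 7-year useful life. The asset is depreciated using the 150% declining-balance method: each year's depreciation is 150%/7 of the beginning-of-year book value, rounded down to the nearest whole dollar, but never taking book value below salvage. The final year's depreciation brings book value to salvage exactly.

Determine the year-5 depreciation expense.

$25,905

Depreciable base = $317,195 − $16,300 = $300,895.
Year 1: ⌊$317,195 × 150%/7⌋ = $67,970. Book value $249,225.
Year 2: ⌊$249,225 × 150%/7⌋ = $53,405. Book value $195,820.
Year 3: ⌊$195,820 × 150%/7⌋ = $41,961. Book value $153,859.
Year 4: ⌊$153,859 × 150%/7⌋ = $32,969. Book value $120,890.
Year 5: ⌊$120,890 × 150%/7⌋ = $25,905. Book value $94,985.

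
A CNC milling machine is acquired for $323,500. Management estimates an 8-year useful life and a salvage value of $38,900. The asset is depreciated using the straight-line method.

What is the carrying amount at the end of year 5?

Depreciable base = $323,500 − $38,900 = $284,600.
Annual expense = $284,600 / 8 = $35,575.
End of year 1: book value $287,925.
End of year 2: book value $252,350.
End of year 3: book value $216,775.
End of year 4: book value $181,200.
End of year 5: book value $145,625.

$145,625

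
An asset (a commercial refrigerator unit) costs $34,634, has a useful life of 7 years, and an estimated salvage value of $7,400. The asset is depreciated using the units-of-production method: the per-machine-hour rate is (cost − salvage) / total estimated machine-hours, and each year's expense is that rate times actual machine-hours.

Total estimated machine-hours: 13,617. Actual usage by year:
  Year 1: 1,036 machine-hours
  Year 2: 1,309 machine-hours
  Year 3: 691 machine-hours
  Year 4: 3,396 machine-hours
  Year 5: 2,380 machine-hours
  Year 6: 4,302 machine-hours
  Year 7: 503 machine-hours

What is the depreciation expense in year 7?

Depreciable base = $34,634 − $7,400 = $27,234.
Rate = $27,234 / 13,617 machine-hours = $2 per machine-hour.
Year 1: 1,036 × $2 = $2,072. Book value $32,562.
Year 2: 1,309 × $2 = $2,618. Book value $29,944.
Year 3: 691 × $2 = $1,382. Book value $28,562.
Year 4: 3,396 × $2 = $6,792. Book value $21,770.
Year 5: 2,380 × $2 = $4,760. Book value $17,010.
Year 6: 4,302 × $2 = $8,604. Book value $8,406.
Year 7: 503 × $2 = $1,006. Book value $7,400.

$1,006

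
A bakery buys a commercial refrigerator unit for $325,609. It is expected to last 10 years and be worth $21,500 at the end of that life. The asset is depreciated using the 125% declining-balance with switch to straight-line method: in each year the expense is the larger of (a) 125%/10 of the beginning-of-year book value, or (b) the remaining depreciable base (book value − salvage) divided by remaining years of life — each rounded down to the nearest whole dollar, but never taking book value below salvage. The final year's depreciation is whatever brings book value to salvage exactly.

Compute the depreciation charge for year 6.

$28,090

Depreciable base = $325,609 − $21,500 = $304,109.
Year 1: DB = ⌊$325,609 × 125%/10⌋ = $40,701; SL = ⌊$304,109/10⌋ = $30,410 → take DB $40,701. Book value $284,908.
Year 2: DB = ⌊$284,908 × 125%/10⌋ = $35,613; SL = ⌊$263,408/9⌋ = $29,267 → take DB $35,613. Book value $249,295.
Year 3: DB = ⌊$249,295 × 125%/10⌋ = $31,161; SL = ⌊$227,795/8⌋ = $28,474 → take DB $31,161. Book value $218,134.
Year 4: DB = ⌊$218,134 × 125%/10⌋ = $27,266; SL = ⌊$196,634/7⌋ = $28,090 → take SL $28,090. Book value $190,044.
Year 5: DB = ⌊$190,044 × 125%/10⌋ = $23,755; SL = ⌊$168,544/6⌋ = $28,090 → take SL $28,090. Book value $161,954.
Year 6: DB = ⌊$161,954 × 125%/10⌋ = $20,244; SL = ⌊$140,454/5⌋ = $28,090 → take SL $28,090. Book value $133,864.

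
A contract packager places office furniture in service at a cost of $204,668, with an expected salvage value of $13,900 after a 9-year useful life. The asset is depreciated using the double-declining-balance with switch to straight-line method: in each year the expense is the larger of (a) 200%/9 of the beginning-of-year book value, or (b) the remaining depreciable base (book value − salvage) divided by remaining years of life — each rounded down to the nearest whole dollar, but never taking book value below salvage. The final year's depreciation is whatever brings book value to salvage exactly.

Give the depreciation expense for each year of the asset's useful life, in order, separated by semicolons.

$45,481; $35,374; $27,514; $21,399; $16,644; $12,945; $10,470; $10,470; $10,471

Depreciable base = $204,668 − $13,900 = $190,768.
Year 1: DB = ⌊$204,668 × 200%/9⌋ = $45,481; SL = ⌊$190,768/9⌋ = $21,196 → take DB $45,481. Book value $159,187.
Year 2: DB = ⌊$159,187 × 200%/9⌋ = $35,374; SL = ⌊$145,287/8⌋ = $18,160 → take DB $35,374. Book value $123,813.
Year 3: DB = ⌊$123,813 × 200%/9⌋ = $27,514; SL = ⌊$109,913/7⌋ = $15,701 → take DB $27,514. Book value $96,299.
Year 4: DB = ⌊$96,299 × 200%/9⌋ = $21,399; SL = ⌊$82,399/6⌋ = $13,733 → take DB $21,399. Book value $74,900.
Year 5: DB = ⌊$74,900 × 200%/9⌋ = $16,644; SL = ⌊$61,000/5⌋ = $12,200 → take DB $16,644. Book value $58,256.
Year 6: DB = ⌊$58,256 × 200%/9⌋ = $12,945; SL = ⌊$44,356/4⌋ = $11,089 → take DB $12,945. Book value $45,311.
Year 7: DB = ⌊$45,311 × 200%/9⌋ = $10,069; SL = ⌊$31,411/3⌋ = $10,470 → take SL $10,470. Book value $34,841.
Year 8: DB = ⌊$34,841 × 200%/9⌋ = $7,742; SL = ⌊$20,941/2⌋ = $10,470 → take SL $10,470. Book value $24,371.
Year 9 (final): $24,371 − $13,900 = $10,471. Book value $13,900.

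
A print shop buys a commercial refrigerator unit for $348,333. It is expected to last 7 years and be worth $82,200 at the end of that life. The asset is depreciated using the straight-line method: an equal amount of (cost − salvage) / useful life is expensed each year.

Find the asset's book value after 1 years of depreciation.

$310,314

Depreciable base = $348,333 − $82,200 = $266,133.
Annual expense = $266,133 / 7 = $38,019.
End of year 1: book value $310,314.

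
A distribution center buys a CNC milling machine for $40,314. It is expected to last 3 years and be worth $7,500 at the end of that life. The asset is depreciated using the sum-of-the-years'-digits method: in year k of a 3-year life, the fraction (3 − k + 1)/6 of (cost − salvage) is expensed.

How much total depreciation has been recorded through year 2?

Depreciable base = $40,314 − $7,500 = $32,814.
Sum of the years' digits = 3+2+1 = 6.
Year 1: $32,814 × 3/6 = $16,407. Book value $23,907.
Year 2: $32,814 × 2/6 = $10,938. Book value $12,969.
Accumulated through year 2 = $40,314 − $12,969 = $27,345.

$27,345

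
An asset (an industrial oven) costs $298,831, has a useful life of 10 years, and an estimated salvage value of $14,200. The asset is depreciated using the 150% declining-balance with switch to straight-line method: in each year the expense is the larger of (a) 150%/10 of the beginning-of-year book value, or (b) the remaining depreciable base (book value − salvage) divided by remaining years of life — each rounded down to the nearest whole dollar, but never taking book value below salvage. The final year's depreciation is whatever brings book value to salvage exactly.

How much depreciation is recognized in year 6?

Depreciable base = $298,831 − $14,200 = $284,631.
Year 1: DB = ⌊$298,831 × 150%/10⌋ = $44,824; SL = ⌊$284,631/10⌋ = $28,463 → take DB $44,824. Book value $254,007.
Year 2: DB = ⌊$254,007 × 150%/10⌋ = $38,101; SL = ⌊$239,807/9⌋ = $26,645 → take DB $38,101. Book value $215,906.
Year 3: DB = ⌊$215,906 × 150%/10⌋ = $32,385; SL = ⌊$201,706/8⌋ = $25,213 → take DB $32,385. Book value $183,521.
Year 4: DB = ⌊$183,521 × 150%/10⌋ = $27,528; SL = ⌊$169,321/7⌋ = $24,188 → take DB $27,528. Book value $155,993.
Year 5: DB = ⌊$155,993 × 150%/10⌋ = $23,398; SL = ⌊$141,793/6⌋ = $23,632 → take SL $23,632. Book value $132,361.
Year 6: DB = ⌊$132,361 × 150%/10⌋ = $19,854; SL = ⌊$118,161/5⌋ = $23,632 → take SL $23,632. Book value $108,729.

$23,632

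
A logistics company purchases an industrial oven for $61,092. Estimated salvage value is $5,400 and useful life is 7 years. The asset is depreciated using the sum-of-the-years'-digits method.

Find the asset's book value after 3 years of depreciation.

Depreciable base = $61,092 − $5,400 = $55,692.
Sum of the years' digits = 7+6+5+4+3+2+1 = 28.
Year 1: $55,692 × 7/28 = $13,923. Book value $47,169.
Year 2: $55,692 × 6/28 = $11,934. Book value $35,235.
Year 3: $55,692 × 5/28 = $9,945. Book value $25,290.

$25,290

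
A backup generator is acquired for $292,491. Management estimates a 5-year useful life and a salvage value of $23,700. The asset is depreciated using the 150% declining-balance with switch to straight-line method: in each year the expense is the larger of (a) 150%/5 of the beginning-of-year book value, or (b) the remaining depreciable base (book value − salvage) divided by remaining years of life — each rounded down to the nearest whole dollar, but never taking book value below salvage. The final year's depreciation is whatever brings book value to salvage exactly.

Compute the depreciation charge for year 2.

$61,423

Depreciable base = $292,491 − $23,700 = $268,791.
Year 1: DB = ⌊$292,491 × 150%/5⌋ = $87,747; SL = ⌊$268,791/5⌋ = $53,758 → take DB $87,747. Book value $204,744.
Year 2: DB = ⌊$204,744 × 150%/5⌋ = $61,423; SL = ⌊$181,044/4⌋ = $45,261 → take DB $61,423. Book value $143,321.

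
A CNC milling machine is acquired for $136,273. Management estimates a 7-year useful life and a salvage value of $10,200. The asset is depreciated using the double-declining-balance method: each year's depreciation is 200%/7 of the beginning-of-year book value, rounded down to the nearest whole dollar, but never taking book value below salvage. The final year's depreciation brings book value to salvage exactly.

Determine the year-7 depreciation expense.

Depreciable base = $136,273 − $10,200 = $126,073.
Year 1: ⌊$136,273 × 200%/7⌋ = $38,935. Book value $97,338.
Year 2: ⌊$97,338 × 200%/7⌋ = $27,810. Book value $69,528.
Year 3: ⌊$69,528 × 200%/7⌋ = $19,865. Book value $49,663.
Year 4: ⌊$49,663 × 200%/7⌋ = $14,189. Book value $35,474.
Year 5: ⌊$35,474 × 200%/7⌋ = $10,135. Book value $25,339.
Year 6: ⌊$25,339 × 200%/7⌋ = $7,239. Book value $18,100.
Year 7 (final): $18,100 − $10,200 = $7,900. Book value $10,200.

$7,900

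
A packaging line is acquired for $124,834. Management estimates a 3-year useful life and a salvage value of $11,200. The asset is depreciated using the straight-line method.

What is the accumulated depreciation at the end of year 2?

$75,756

Depreciable base = $124,834 − $11,200 = $113,634.
Annual expense = $113,634 / 3 = $37,878.
End of year 1: book value $86,956.
End of year 2: book value $49,078.
Accumulated through year 2 = $124,834 − $49,078 = $75,756.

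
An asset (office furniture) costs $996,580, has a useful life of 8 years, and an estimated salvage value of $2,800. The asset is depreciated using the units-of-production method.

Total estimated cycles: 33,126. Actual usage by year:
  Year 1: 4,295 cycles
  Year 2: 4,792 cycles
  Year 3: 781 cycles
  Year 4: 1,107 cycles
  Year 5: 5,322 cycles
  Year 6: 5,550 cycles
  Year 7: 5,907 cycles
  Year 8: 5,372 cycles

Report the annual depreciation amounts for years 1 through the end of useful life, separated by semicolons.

Depreciable base = $996,580 − $2,800 = $993,780.
Rate = $993,780 / 33,126 cycles = $30 per cycle.
Year 1: 4,295 × $30 = $128,850. Book value $867,730.
Year 2: 4,792 × $30 = $143,760. Book value $723,970.
Year 3: 781 × $30 = $23,430. Book value $700,540.
Year 4: 1,107 × $30 = $33,210. Book value $667,330.
Year 5: 5,322 × $30 = $159,660. Book value $507,670.
Year 6: 5,550 × $30 = $166,500. Book value $341,170.
Year 7: 5,907 × $30 = $177,210. Book value $163,960.
Year 8: 5,372 × $30 = $161,160. Book value $2,800.

$128,850; $143,760; $23,430; $33,210; $159,660; $166,500; $177,210; $161,160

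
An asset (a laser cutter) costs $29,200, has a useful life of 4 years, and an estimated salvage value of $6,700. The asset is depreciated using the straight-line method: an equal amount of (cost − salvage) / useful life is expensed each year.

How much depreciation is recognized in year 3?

Depreciable base = $29,200 − $6,700 = $22,500.
Annual expense = $22,500 / 4 = $5,625.

$5,625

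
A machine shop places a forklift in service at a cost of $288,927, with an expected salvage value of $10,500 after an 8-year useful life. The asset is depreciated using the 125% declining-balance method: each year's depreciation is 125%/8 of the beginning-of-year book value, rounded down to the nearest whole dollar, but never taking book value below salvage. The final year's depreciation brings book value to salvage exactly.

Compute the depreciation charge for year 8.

Depreciable base = $288,927 − $10,500 = $278,427.
Year 1: ⌊$288,927 × 125%/8⌋ = $45,144. Book value $243,783.
Year 2: ⌊$243,783 × 125%/8⌋ = $38,091. Book value $205,692.
Year 3: ⌊$205,692 × 125%/8⌋ = $32,139. Book value $173,553.
Year 4: ⌊$173,553 × 125%/8⌋ = $27,117. Book value $146,436.
Year 5: ⌊$146,436 × 125%/8⌋ = $22,880. Book value $123,556.
Year 6: ⌊$123,556 × 125%/8⌋ = $19,305. Book value $104,251.
Year 7: ⌊$104,251 × 125%/8⌋ = $16,289. Book value $87,962.
Year 8 (final): $87,962 − $10,500 = $77,462. Book value $10,500.

$77,462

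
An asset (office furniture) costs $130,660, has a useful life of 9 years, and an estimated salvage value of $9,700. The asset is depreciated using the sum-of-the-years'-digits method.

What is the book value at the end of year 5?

$36,580

Depreciable base = $130,660 − $9,700 = $120,960.
Sum of the years' digits = 9+8+7+6+5+4+3+2+1 = 45.
Year 1: $120,960 × 9/45 = $24,192. Book value $106,468.
Year 2: $120,960 × 8/45 = $21,504. Book value $84,964.
Year 3: $120,960 × 7/45 = $18,816. Book value $66,148.
Year 4: $120,960 × 6/45 = $16,128. Book value $50,020.
Year 5: $120,960 × 5/45 = $13,440. Book value $36,580.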